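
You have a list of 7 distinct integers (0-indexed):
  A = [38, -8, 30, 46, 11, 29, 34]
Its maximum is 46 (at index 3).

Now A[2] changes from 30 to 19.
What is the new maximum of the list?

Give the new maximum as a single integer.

Old max = 46 (at index 3)
Change: A[2] 30 -> 19
Changed element was NOT the old max.
  New max = max(old_max, new_val) = max(46, 19) = 46

Answer: 46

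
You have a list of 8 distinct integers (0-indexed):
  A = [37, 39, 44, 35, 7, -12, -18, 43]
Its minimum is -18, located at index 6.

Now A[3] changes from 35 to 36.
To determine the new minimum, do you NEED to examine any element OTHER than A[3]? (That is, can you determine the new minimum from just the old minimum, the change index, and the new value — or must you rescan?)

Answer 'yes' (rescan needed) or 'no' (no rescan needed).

Answer: no

Derivation:
Old min = -18 at index 6
Change at index 3: 35 -> 36
Index 3 was NOT the min. New min = min(-18, 36). No rescan of other elements needed.
Needs rescan: no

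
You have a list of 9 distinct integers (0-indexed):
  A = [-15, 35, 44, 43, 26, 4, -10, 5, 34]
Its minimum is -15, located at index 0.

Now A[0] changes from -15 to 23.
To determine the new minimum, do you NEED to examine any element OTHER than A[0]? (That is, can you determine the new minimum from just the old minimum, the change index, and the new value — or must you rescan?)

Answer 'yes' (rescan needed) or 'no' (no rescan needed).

Old min = -15 at index 0
Change at index 0: -15 -> 23
Index 0 WAS the min and new value 23 > old min -15. Must rescan other elements to find the new min.
Needs rescan: yes

Answer: yes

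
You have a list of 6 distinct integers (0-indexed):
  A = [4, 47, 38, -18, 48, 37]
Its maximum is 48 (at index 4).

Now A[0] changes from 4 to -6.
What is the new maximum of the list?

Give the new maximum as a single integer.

Answer: 48

Derivation:
Old max = 48 (at index 4)
Change: A[0] 4 -> -6
Changed element was NOT the old max.
  New max = max(old_max, new_val) = max(48, -6) = 48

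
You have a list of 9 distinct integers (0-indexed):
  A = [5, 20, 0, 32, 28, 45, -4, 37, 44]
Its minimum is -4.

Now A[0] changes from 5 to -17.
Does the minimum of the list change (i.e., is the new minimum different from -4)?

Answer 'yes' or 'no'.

Old min = -4
Change: A[0] 5 -> -17
Changed element was NOT the min; min changes only if -17 < -4.
New min = -17; changed? yes

Answer: yes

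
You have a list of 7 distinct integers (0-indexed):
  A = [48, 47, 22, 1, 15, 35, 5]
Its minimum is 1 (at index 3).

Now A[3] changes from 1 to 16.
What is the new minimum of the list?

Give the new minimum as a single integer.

Answer: 5

Derivation:
Old min = 1 (at index 3)
Change: A[3] 1 -> 16
Changed element WAS the min. Need to check: is 16 still <= all others?
  Min of remaining elements: 5
  New min = min(16, 5) = 5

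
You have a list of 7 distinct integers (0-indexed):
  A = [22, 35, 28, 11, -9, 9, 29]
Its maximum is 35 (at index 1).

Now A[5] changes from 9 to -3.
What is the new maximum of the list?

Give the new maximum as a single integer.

Old max = 35 (at index 1)
Change: A[5] 9 -> -3
Changed element was NOT the old max.
  New max = max(old_max, new_val) = max(35, -3) = 35

Answer: 35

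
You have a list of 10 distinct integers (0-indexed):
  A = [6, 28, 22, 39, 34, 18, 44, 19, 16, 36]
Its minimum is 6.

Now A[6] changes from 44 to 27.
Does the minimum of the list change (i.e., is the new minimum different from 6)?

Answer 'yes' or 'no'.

Answer: no

Derivation:
Old min = 6
Change: A[6] 44 -> 27
Changed element was NOT the min; min changes only if 27 < 6.
New min = 6; changed? no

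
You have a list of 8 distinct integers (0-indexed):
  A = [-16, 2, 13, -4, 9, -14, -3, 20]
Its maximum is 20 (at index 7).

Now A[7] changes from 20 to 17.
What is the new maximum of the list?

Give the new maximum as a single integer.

Old max = 20 (at index 7)
Change: A[7] 20 -> 17
Changed element WAS the max -> may need rescan.
  Max of remaining elements: 13
  New max = max(17, 13) = 17

Answer: 17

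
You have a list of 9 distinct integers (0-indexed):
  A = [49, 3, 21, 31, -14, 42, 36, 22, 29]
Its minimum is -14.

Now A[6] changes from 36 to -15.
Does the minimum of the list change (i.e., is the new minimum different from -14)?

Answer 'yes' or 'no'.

Old min = -14
Change: A[6] 36 -> -15
Changed element was NOT the min; min changes only if -15 < -14.
New min = -15; changed? yes

Answer: yes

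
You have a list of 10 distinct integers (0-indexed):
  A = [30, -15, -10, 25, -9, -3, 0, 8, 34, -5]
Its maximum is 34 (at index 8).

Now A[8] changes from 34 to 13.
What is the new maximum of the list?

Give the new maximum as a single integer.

Old max = 34 (at index 8)
Change: A[8] 34 -> 13
Changed element WAS the max -> may need rescan.
  Max of remaining elements: 30
  New max = max(13, 30) = 30

Answer: 30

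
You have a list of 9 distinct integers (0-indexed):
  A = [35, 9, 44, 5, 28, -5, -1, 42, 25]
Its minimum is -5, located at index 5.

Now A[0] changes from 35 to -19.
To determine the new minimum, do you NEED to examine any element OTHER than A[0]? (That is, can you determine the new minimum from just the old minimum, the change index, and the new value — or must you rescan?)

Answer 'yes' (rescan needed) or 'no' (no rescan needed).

Answer: no

Derivation:
Old min = -5 at index 5
Change at index 0: 35 -> -19
Index 0 was NOT the min. New min = min(-5, -19). No rescan of other elements needed.
Needs rescan: no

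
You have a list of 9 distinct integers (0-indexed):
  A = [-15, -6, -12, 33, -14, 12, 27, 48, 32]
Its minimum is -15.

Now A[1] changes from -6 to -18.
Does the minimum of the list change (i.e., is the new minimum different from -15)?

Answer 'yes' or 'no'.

Answer: yes

Derivation:
Old min = -15
Change: A[1] -6 -> -18
Changed element was NOT the min; min changes only if -18 < -15.
New min = -18; changed? yes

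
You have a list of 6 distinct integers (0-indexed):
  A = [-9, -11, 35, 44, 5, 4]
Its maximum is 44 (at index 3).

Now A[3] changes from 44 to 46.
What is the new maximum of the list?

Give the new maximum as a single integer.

Old max = 44 (at index 3)
Change: A[3] 44 -> 46
Changed element WAS the max -> may need rescan.
  Max of remaining elements: 35
  New max = max(46, 35) = 46

Answer: 46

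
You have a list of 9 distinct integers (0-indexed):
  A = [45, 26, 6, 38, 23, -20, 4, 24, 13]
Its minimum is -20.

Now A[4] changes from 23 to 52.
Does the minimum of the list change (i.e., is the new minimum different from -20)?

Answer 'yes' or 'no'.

Answer: no

Derivation:
Old min = -20
Change: A[4] 23 -> 52
Changed element was NOT the min; min changes only if 52 < -20.
New min = -20; changed? no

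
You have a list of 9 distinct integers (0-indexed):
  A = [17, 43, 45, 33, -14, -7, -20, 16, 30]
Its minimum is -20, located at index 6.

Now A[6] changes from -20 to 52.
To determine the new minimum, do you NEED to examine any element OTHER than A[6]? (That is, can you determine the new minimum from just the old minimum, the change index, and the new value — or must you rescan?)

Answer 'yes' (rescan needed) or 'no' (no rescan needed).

Old min = -20 at index 6
Change at index 6: -20 -> 52
Index 6 WAS the min and new value 52 > old min -20. Must rescan other elements to find the new min.
Needs rescan: yes

Answer: yes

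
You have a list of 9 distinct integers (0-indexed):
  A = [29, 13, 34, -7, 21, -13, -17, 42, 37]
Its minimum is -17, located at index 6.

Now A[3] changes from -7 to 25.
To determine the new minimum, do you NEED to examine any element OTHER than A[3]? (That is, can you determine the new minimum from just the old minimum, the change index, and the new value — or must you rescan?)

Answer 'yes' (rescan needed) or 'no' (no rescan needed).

Old min = -17 at index 6
Change at index 3: -7 -> 25
Index 3 was NOT the min. New min = min(-17, 25). No rescan of other elements needed.
Needs rescan: no

Answer: no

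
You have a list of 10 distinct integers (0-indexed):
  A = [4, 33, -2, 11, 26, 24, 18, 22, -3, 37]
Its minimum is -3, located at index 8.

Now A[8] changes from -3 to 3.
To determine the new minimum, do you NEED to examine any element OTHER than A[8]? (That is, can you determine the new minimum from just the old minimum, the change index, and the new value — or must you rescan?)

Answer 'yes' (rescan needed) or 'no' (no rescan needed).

Answer: yes

Derivation:
Old min = -3 at index 8
Change at index 8: -3 -> 3
Index 8 WAS the min and new value 3 > old min -3. Must rescan other elements to find the new min.
Needs rescan: yes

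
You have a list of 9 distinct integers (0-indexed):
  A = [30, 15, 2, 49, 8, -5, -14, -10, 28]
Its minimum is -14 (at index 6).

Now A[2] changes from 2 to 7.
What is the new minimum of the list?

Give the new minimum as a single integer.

Old min = -14 (at index 6)
Change: A[2] 2 -> 7
Changed element was NOT the old min.
  New min = min(old_min, new_val) = min(-14, 7) = -14

Answer: -14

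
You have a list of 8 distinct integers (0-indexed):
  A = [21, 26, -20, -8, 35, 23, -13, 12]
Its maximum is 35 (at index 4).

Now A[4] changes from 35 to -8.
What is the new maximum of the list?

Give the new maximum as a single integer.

Old max = 35 (at index 4)
Change: A[4] 35 -> -8
Changed element WAS the max -> may need rescan.
  Max of remaining elements: 26
  New max = max(-8, 26) = 26

Answer: 26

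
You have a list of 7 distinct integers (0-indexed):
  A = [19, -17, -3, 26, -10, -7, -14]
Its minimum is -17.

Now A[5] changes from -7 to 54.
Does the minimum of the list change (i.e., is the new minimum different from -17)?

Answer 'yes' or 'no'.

Answer: no

Derivation:
Old min = -17
Change: A[5] -7 -> 54
Changed element was NOT the min; min changes only if 54 < -17.
New min = -17; changed? no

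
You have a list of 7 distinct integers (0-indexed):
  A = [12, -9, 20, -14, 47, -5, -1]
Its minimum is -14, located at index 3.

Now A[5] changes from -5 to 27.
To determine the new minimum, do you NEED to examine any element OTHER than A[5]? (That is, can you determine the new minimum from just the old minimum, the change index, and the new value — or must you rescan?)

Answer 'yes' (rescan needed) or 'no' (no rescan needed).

Old min = -14 at index 3
Change at index 5: -5 -> 27
Index 5 was NOT the min. New min = min(-14, 27). No rescan of other elements needed.
Needs rescan: no

Answer: no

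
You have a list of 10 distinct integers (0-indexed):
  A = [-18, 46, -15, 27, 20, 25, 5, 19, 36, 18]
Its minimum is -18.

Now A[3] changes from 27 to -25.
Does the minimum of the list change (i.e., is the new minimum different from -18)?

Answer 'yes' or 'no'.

Answer: yes

Derivation:
Old min = -18
Change: A[3] 27 -> -25
Changed element was NOT the min; min changes only if -25 < -18.
New min = -25; changed? yes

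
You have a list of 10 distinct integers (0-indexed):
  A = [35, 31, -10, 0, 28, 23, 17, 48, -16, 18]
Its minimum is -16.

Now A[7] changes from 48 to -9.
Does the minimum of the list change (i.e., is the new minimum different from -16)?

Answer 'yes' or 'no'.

Answer: no

Derivation:
Old min = -16
Change: A[7] 48 -> -9
Changed element was NOT the min; min changes only if -9 < -16.
New min = -16; changed? no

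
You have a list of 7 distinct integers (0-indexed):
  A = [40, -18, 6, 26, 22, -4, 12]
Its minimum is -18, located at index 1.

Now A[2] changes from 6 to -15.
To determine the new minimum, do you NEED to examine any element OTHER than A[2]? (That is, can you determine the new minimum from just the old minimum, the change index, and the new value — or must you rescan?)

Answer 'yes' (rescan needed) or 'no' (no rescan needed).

Answer: no

Derivation:
Old min = -18 at index 1
Change at index 2: 6 -> -15
Index 2 was NOT the min. New min = min(-18, -15). No rescan of other elements needed.
Needs rescan: no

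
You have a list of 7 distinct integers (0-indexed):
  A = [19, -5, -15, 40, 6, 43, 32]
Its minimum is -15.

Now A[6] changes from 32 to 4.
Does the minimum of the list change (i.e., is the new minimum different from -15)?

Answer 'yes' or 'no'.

Old min = -15
Change: A[6] 32 -> 4
Changed element was NOT the min; min changes only if 4 < -15.
New min = -15; changed? no

Answer: no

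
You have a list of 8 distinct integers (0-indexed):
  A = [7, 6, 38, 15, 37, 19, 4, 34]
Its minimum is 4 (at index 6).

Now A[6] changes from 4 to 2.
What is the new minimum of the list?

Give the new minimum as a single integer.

Old min = 4 (at index 6)
Change: A[6] 4 -> 2
Changed element WAS the min. Need to check: is 2 still <= all others?
  Min of remaining elements: 6
  New min = min(2, 6) = 2

Answer: 2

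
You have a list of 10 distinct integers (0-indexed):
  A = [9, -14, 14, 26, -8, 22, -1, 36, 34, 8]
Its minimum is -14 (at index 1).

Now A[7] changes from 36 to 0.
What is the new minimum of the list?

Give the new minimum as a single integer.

Answer: -14

Derivation:
Old min = -14 (at index 1)
Change: A[7] 36 -> 0
Changed element was NOT the old min.
  New min = min(old_min, new_val) = min(-14, 0) = -14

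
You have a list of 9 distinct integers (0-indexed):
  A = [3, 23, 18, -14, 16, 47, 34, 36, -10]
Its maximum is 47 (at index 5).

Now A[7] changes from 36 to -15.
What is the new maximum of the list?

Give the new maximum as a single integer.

Old max = 47 (at index 5)
Change: A[7] 36 -> -15
Changed element was NOT the old max.
  New max = max(old_max, new_val) = max(47, -15) = 47

Answer: 47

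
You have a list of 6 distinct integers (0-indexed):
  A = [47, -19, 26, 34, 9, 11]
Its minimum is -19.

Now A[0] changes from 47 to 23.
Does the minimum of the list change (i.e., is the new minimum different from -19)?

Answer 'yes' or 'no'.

Answer: no

Derivation:
Old min = -19
Change: A[0] 47 -> 23
Changed element was NOT the min; min changes only if 23 < -19.
New min = -19; changed? no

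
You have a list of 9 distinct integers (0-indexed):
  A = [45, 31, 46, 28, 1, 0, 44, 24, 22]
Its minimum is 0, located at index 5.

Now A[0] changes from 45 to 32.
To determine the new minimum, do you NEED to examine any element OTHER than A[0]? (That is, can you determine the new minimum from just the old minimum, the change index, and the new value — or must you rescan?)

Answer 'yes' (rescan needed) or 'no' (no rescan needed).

Answer: no

Derivation:
Old min = 0 at index 5
Change at index 0: 45 -> 32
Index 0 was NOT the min. New min = min(0, 32). No rescan of other elements needed.
Needs rescan: no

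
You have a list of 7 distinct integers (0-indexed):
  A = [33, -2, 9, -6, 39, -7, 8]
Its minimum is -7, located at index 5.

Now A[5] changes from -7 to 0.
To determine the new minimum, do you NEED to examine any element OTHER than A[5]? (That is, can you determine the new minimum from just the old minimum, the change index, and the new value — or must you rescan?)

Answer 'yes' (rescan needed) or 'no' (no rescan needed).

Answer: yes

Derivation:
Old min = -7 at index 5
Change at index 5: -7 -> 0
Index 5 WAS the min and new value 0 > old min -7. Must rescan other elements to find the new min.
Needs rescan: yes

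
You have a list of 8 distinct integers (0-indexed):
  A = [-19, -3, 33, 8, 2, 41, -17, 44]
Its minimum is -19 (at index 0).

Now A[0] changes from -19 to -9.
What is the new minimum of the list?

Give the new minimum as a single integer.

Old min = -19 (at index 0)
Change: A[0] -19 -> -9
Changed element WAS the min. Need to check: is -9 still <= all others?
  Min of remaining elements: -17
  New min = min(-9, -17) = -17

Answer: -17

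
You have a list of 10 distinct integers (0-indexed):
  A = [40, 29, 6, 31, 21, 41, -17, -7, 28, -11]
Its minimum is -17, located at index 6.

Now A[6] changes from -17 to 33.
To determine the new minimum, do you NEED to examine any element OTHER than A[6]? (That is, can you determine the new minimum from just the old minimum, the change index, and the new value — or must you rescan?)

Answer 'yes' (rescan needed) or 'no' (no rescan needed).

Old min = -17 at index 6
Change at index 6: -17 -> 33
Index 6 WAS the min and new value 33 > old min -17. Must rescan other elements to find the new min.
Needs rescan: yes

Answer: yes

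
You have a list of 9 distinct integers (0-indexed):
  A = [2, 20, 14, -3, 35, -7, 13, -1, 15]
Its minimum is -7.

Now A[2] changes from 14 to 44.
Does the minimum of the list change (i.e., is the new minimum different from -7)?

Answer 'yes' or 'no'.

Answer: no

Derivation:
Old min = -7
Change: A[2] 14 -> 44
Changed element was NOT the min; min changes only if 44 < -7.
New min = -7; changed? no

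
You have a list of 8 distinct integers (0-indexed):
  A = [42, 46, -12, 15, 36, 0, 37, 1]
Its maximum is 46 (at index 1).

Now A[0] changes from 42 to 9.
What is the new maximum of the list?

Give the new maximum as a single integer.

Answer: 46

Derivation:
Old max = 46 (at index 1)
Change: A[0] 42 -> 9
Changed element was NOT the old max.
  New max = max(old_max, new_val) = max(46, 9) = 46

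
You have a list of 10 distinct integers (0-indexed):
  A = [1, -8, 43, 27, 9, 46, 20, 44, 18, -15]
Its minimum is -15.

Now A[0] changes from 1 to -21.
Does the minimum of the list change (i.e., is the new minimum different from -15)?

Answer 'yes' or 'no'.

Answer: yes

Derivation:
Old min = -15
Change: A[0] 1 -> -21
Changed element was NOT the min; min changes only if -21 < -15.
New min = -21; changed? yes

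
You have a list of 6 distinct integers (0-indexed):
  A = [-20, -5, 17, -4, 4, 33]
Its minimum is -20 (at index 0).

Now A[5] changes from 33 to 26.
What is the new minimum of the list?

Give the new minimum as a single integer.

Old min = -20 (at index 0)
Change: A[5] 33 -> 26
Changed element was NOT the old min.
  New min = min(old_min, new_val) = min(-20, 26) = -20

Answer: -20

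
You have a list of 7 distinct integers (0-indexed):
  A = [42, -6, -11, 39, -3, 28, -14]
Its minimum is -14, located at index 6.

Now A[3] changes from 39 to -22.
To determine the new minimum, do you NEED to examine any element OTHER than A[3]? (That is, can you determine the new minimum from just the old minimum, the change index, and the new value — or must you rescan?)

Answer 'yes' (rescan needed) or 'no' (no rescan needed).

Old min = -14 at index 6
Change at index 3: 39 -> -22
Index 3 was NOT the min. New min = min(-14, -22). No rescan of other elements needed.
Needs rescan: no

Answer: no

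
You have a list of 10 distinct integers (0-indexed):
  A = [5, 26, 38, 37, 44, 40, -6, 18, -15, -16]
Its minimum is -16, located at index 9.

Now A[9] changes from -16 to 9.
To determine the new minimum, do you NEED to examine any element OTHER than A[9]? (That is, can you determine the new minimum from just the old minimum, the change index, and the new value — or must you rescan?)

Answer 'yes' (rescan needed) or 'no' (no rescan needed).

Old min = -16 at index 9
Change at index 9: -16 -> 9
Index 9 WAS the min and new value 9 > old min -16. Must rescan other elements to find the new min.
Needs rescan: yes

Answer: yes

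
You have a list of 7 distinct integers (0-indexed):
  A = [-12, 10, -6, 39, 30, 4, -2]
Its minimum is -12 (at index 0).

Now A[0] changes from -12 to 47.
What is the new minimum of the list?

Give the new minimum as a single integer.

Old min = -12 (at index 0)
Change: A[0] -12 -> 47
Changed element WAS the min. Need to check: is 47 still <= all others?
  Min of remaining elements: -6
  New min = min(47, -6) = -6

Answer: -6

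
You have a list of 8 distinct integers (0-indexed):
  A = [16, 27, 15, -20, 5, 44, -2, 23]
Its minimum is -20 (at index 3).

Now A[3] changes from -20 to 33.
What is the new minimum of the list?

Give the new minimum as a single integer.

Answer: -2

Derivation:
Old min = -20 (at index 3)
Change: A[3] -20 -> 33
Changed element WAS the min. Need to check: is 33 still <= all others?
  Min of remaining elements: -2
  New min = min(33, -2) = -2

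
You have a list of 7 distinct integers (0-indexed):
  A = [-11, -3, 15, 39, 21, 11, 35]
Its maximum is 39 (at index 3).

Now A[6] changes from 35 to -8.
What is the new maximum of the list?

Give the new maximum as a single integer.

Old max = 39 (at index 3)
Change: A[6] 35 -> -8
Changed element was NOT the old max.
  New max = max(old_max, new_val) = max(39, -8) = 39

Answer: 39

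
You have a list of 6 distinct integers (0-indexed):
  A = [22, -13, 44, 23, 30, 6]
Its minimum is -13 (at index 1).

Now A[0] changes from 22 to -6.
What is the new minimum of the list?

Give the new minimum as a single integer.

Answer: -13

Derivation:
Old min = -13 (at index 1)
Change: A[0] 22 -> -6
Changed element was NOT the old min.
  New min = min(old_min, new_val) = min(-13, -6) = -13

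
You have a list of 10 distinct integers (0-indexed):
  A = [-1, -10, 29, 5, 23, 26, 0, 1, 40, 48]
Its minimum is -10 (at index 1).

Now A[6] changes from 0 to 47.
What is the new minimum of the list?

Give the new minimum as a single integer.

Answer: -10

Derivation:
Old min = -10 (at index 1)
Change: A[6] 0 -> 47
Changed element was NOT the old min.
  New min = min(old_min, new_val) = min(-10, 47) = -10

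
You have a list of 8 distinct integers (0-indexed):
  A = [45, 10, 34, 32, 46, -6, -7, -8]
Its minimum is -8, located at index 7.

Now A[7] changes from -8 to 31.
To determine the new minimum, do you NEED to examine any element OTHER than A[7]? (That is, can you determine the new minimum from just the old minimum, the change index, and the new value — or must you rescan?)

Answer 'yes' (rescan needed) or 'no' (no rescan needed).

Answer: yes

Derivation:
Old min = -8 at index 7
Change at index 7: -8 -> 31
Index 7 WAS the min and new value 31 > old min -8. Must rescan other elements to find the new min.
Needs rescan: yes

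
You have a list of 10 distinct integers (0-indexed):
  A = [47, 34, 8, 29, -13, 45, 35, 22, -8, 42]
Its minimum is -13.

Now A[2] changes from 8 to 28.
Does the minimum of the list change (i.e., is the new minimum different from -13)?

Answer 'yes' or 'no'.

Answer: no

Derivation:
Old min = -13
Change: A[2] 8 -> 28
Changed element was NOT the min; min changes only if 28 < -13.
New min = -13; changed? no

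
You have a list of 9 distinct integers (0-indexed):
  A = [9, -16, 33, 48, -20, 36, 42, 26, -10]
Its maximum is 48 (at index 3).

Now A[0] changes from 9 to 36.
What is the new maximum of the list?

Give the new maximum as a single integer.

Answer: 48

Derivation:
Old max = 48 (at index 3)
Change: A[0] 9 -> 36
Changed element was NOT the old max.
  New max = max(old_max, new_val) = max(48, 36) = 48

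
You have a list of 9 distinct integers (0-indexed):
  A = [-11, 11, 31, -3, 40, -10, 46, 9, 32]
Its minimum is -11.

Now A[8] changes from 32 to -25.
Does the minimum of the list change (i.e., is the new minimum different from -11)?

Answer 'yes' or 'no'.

Answer: yes

Derivation:
Old min = -11
Change: A[8] 32 -> -25
Changed element was NOT the min; min changes only if -25 < -11.
New min = -25; changed? yes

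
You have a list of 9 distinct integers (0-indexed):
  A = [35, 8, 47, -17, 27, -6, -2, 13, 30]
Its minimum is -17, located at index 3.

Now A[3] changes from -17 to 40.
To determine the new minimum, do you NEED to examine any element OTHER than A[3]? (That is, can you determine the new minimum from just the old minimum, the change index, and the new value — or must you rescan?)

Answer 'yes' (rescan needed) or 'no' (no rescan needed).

Old min = -17 at index 3
Change at index 3: -17 -> 40
Index 3 WAS the min and new value 40 > old min -17. Must rescan other elements to find the new min.
Needs rescan: yes

Answer: yes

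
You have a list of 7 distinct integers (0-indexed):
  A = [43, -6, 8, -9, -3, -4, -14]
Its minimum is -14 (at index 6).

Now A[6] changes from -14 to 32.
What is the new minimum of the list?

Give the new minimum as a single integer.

Answer: -9

Derivation:
Old min = -14 (at index 6)
Change: A[6] -14 -> 32
Changed element WAS the min. Need to check: is 32 still <= all others?
  Min of remaining elements: -9
  New min = min(32, -9) = -9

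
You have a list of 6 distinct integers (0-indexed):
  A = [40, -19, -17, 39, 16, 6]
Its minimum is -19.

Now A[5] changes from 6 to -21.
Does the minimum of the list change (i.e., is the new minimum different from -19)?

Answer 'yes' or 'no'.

Old min = -19
Change: A[5] 6 -> -21
Changed element was NOT the min; min changes only if -21 < -19.
New min = -21; changed? yes

Answer: yes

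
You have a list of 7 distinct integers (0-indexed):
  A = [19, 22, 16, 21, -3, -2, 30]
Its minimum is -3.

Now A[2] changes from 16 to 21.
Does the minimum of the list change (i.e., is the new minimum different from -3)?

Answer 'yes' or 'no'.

Answer: no

Derivation:
Old min = -3
Change: A[2] 16 -> 21
Changed element was NOT the min; min changes only if 21 < -3.
New min = -3; changed? no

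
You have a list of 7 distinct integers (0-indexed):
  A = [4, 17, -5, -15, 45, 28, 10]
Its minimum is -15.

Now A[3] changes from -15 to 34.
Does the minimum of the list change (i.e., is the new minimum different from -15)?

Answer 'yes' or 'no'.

Answer: yes

Derivation:
Old min = -15
Change: A[3] -15 -> 34
Changed element was the min; new min must be rechecked.
New min = -5; changed? yes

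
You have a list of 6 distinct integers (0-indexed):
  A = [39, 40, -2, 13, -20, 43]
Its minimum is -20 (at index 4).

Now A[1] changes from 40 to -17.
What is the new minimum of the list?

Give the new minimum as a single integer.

Answer: -20

Derivation:
Old min = -20 (at index 4)
Change: A[1] 40 -> -17
Changed element was NOT the old min.
  New min = min(old_min, new_val) = min(-20, -17) = -20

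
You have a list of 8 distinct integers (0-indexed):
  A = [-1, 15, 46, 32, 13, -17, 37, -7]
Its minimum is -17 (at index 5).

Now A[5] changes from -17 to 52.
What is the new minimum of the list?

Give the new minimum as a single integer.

Old min = -17 (at index 5)
Change: A[5] -17 -> 52
Changed element WAS the min. Need to check: is 52 still <= all others?
  Min of remaining elements: -7
  New min = min(52, -7) = -7

Answer: -7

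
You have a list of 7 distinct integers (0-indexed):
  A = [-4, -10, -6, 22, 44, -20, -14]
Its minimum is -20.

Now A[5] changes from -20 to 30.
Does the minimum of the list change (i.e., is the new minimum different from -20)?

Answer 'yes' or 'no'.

Answer: yes

Derivation:
Old min = -20
Change: A[5] -20 -> 30
Changed element was the min; new min must be rechecked.
New min = -14; changed? yes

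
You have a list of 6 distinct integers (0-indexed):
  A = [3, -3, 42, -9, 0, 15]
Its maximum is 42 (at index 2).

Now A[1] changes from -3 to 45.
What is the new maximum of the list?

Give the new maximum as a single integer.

Answer: 45

Derivation:
Old max = 42 (at index 2)
Change: A[1] -3 -> 45
Changed element was NOT the old max.
  New max = max(old_max, new_val) = max(42, 45) = 45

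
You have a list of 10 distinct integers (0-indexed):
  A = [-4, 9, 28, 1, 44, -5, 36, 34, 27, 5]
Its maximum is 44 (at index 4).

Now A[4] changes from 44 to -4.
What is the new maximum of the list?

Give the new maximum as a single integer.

Answer: 36

Derivation:
Old max = 44 (at index 4)
Change: A[4] 44 -> -4
Changed element WAS the max -> may need rescan.
  Max of remaining elements: 36
  New max = max(-4, 36) = 36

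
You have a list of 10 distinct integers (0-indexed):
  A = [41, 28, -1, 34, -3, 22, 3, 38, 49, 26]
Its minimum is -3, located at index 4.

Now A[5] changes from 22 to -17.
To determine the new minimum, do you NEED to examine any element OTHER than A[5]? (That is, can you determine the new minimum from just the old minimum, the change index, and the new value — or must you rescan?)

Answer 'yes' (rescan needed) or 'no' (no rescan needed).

Old min = -3 at index 4
Change at index 5: 22 -> -17
Index 5 was NOT the min. New min = min(-3, -17). No rescan of other elements needed.
Needs rescan: no

Answer: no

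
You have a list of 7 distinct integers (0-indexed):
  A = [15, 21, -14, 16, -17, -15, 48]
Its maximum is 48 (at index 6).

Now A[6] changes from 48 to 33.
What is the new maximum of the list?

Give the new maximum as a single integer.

Answer: 33

Derivation:
Old max = 48 (at index 6)
Change: A[6] 48 -> 33
Changed element WAS the max -> may need rescan.
  Max of remaining elements: 21
  New max = max(33, 21) = 33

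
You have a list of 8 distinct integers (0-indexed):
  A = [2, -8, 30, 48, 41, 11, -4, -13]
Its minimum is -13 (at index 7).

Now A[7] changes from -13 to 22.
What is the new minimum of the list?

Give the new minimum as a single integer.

Old min = -13 (at index 7)
Change: A[7] -13 -> 22
Changed element WAS the min. Need to check: is 22 still <= all others?
  Min of remaining elements: -8
  New min = min(22, -8) = -8

Answer: -8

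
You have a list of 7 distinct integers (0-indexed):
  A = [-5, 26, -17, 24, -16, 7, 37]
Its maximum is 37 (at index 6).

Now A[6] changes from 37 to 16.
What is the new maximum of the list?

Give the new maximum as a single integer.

Answer: 26

Derivation:
Old max = 37 (at index 6)
Change: A[6] 37 -> 16
Changed element WAS the max -> may need rescan.
  Max of remaining elements: 26
  New max = max(16, 26) = 26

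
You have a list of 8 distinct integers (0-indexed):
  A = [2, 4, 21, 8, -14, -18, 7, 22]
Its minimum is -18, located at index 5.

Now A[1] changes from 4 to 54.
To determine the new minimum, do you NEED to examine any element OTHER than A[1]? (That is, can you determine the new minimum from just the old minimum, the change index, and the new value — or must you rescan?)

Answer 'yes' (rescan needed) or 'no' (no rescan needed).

Old min = -18 at index 5
Change at index 1: 4 -> 54
Index 1 was NOT the min. New min = min(-18, 54). No rescan of other elements needed.
Needs rescan: no

Answer: no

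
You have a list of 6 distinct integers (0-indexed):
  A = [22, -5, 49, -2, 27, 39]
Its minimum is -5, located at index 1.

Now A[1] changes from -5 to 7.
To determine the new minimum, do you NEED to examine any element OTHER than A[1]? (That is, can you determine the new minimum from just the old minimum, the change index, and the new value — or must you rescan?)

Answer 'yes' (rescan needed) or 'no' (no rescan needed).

Answer: yes

Derivation:
Old min = -5 at index 1
Change at index 1: -5 -> 7
Index 1 WAS the min and new value 7 > old min -5. Must rescan other elements to find the new min.
Needs rescan: yes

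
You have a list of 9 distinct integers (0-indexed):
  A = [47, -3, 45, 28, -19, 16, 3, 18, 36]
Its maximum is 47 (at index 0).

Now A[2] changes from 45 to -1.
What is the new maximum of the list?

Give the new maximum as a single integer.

Answer: 47

Derivation:
Old max = 47 (at index 0)
Change: A[2] 45 -> -1
Changed element was NOT the old max.
  New max = max(old_max, new_val) = max(47, -1) = 47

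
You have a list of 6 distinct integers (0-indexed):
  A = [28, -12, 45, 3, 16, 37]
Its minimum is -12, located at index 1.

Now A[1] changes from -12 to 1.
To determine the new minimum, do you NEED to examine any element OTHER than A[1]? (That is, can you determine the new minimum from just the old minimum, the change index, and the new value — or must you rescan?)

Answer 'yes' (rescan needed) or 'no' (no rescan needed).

Old min = -12 at index 1
Change at index 1: -12 -> 1
Index 1 WAS the min and new value 1 > old min -12. Must rescan other elements to find the new min.
Needs rescan: yes

Answer: yes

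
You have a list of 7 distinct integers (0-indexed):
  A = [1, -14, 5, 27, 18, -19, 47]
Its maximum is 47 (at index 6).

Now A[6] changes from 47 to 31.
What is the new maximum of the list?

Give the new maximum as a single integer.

Old max = 47 (at index 6)
Change: A[6] 47 -> 31
Changed element WAS the max -> may need rescan.
  Max of remaining elements: 27
  New max = max(31, 27) = 31

Answer: 31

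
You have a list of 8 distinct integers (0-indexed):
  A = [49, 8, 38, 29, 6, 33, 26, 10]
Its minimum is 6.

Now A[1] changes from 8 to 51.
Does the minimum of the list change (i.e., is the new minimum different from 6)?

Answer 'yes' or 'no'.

Answer: no

Derivation:
Old min = 6
Change: A[1] 8 -> 51
Changed element was NOT the min; min changes only if 51 < 6.
New min = 6; changed? no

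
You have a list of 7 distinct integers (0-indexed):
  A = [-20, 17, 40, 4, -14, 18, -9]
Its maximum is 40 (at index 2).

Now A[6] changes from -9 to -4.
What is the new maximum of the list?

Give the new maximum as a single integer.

Old max = 40 (at index 2)
Change: A[6] -9 -> -4
Changed element was NOT the old max.
  New max = max(old_max, new_val) = max(40, -4) = 40

Answer: 40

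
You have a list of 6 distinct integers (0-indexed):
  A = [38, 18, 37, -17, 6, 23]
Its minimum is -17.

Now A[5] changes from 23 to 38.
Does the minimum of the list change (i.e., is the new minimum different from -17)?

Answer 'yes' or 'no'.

Answer: no

Derivation:
Old min = -17
Change: A[5] 23 -> 38
Changed element was NOT the min; min changes only if 38 < -17.
New min = -17; changed? no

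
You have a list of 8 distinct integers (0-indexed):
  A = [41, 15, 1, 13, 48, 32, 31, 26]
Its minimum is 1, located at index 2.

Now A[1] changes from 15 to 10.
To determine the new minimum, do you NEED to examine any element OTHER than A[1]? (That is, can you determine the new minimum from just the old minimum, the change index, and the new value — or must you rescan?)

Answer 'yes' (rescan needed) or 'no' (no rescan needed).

Old min = 1 at index 2
Change at index 1: 15 -> 10
Index 1 was NOT the min. New min = min(1, 10). No rescan of other elements needed.
Needs rescan: no

Answer: no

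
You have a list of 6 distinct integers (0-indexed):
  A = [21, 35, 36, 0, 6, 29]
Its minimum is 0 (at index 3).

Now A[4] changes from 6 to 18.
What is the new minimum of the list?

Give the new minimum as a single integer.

Old min = 0 (at index 3)
Change: A[4] 6 -> 18
Changed element was NOT the old min.
  New min = min(old_min, new_val) = min(0, 18) = 0

Answer: 0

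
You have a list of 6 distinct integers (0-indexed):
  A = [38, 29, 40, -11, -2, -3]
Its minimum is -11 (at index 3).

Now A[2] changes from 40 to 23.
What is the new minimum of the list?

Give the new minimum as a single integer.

Answer: -11

Derivation:
Old min = -11 (at index 3)
Change: A[2] 40 -> 23
Changed element was NOT the old min.
  New min = min(old_min, new_val) = min(-11, 23) = -11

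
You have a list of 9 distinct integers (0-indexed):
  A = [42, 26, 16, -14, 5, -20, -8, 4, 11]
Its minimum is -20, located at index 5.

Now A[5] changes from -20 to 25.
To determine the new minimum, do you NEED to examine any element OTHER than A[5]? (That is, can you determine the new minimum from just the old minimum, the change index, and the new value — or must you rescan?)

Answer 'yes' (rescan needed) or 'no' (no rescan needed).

Old min = -20 at index 5
Change at index 5: -20 -> 25
Index 5 WAS the min and new value 25 > old min -20. Must rescan other elements to find the new min.
Needs rescan: yes

Answer: yes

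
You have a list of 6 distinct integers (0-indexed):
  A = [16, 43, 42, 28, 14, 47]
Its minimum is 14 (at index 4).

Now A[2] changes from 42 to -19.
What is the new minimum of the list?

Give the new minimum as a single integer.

Old min = 14 (at index 4)
Change: A[2] 42 -> -19
Changed element was NOT the old min.
  New min = min(old_min, new_val) = min(14, -19) = -19

Answer: -19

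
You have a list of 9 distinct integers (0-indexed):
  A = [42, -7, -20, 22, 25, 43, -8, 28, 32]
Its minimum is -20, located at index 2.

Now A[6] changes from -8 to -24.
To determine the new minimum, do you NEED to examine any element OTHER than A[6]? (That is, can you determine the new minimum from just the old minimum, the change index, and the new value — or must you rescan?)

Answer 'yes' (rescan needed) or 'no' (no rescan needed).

Old min = -20 at index 2
Change at index 6: -8 -> -24
Index 6 was NOT the min. New min = min(-20, -24). No rescan of other elements needed.
Needs rescan: no

Answer: no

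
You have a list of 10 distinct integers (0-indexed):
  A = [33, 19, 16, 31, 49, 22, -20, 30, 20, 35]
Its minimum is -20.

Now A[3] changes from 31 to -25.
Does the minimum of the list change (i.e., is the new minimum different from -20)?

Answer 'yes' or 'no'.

Answer: yes

Derivation:
Old min = -20
Change: A[3] 31 -> -25
Changed element was NOT the min; min changes only if -25 < -20.
New min = -25; changed? yes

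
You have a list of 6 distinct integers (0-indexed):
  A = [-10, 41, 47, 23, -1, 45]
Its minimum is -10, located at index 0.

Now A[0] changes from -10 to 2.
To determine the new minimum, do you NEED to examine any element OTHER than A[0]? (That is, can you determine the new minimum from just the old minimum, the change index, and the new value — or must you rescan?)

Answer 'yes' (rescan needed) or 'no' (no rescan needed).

Old min = -10 at index 0
Change at index 0: -10 -> 2
Index 0 WAS the min and new value 2 > old min -10. Must rescan other elements to find the new min.
Needs rescan: yes

Answer: yes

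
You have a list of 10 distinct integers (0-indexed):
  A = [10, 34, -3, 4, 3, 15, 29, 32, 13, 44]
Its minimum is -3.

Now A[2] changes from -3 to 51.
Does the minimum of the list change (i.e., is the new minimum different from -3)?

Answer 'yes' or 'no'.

Old min = -3
Change: A[2] -3 -> 51
Changed element was the min; new min must be rechecked.
New min = 3; changed? yes

Answer: yes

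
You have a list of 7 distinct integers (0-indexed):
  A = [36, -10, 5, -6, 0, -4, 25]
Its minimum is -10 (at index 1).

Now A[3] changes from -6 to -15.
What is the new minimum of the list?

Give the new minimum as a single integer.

Answer: -15

Derivation:
Old min = -10 (at index 1)
Change: A[3] -6 -> -15
Changed element was NOT the old min.
  New min = min(old_min, new_val) = min(-10, -15) = -15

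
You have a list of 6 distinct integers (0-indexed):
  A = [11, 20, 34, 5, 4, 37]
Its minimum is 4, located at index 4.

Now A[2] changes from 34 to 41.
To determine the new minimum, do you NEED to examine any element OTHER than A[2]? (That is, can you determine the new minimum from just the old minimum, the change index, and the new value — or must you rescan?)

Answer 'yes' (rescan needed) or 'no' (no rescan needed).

Answer: no

Derivation:
Old min = 4 at index 4
Change at index 2: 34 -> 41
Index 2 was NOT the min. New min = min(4, 41). No rescan of other elements needed.
Needs rescan: no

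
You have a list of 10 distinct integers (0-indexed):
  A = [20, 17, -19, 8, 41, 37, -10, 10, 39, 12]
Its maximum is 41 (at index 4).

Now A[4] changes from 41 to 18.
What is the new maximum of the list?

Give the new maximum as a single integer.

Answer: 39

Derivation:
Old max = 41 (at index 4)
Change: A[4] 41 -> 18
Changed element WAS the max -> may need rescan.
  Max of remaining elements: 39
  New max = max(18, 39) = 39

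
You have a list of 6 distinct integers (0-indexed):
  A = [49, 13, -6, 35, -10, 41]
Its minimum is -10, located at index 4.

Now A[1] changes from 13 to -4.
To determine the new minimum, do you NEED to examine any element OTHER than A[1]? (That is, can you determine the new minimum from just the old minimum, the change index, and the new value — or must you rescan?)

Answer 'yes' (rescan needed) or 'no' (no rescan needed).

Old min = -10 at index 4
Change at index 1: 13 -> -4
Index 1 was NOT the min. New min = min(-10, -4). No rescan of other elements needed.
Needs rescan: no

Answer: no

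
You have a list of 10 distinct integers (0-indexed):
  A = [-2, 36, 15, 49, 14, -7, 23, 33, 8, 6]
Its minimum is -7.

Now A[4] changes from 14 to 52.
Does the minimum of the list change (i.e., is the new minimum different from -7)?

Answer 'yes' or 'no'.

Answer: no

Derivation:
Old min = -7
Change: A[4] 14 -> 52
Changed element was NOT the min; min changes only if 52 < -7.
New min = -7; changed? no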